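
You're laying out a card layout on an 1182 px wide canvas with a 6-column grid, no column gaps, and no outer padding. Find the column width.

197 px

With no column gaps, each column is 1182/6 = 197 px.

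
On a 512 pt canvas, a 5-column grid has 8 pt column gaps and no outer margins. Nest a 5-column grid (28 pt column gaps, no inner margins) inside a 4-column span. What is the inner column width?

59.2 pt

5 columns + 4 column gaps: 5c + 4·8 = 512.
5c = 512 − 32 = 480, so c = 96 pt.
4 columns plus 3 column gaps: 384 + 24 = 408 pt.
5d + 4·28 = 408 → 5d = 296 → d = 59.2 pt.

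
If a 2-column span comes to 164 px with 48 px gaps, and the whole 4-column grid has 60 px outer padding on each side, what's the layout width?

496 px

164 − 1·48 = 116; ÷2 gives c = 58 px.
Layout = 2·60 + 4·58 + 3·48 = 120 + 232 + 144 = 496 px.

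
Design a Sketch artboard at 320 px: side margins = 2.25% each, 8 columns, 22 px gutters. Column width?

Margins: 2.25% × 320 = 7.2 px each, so content = 320 − 14.4 = 305.6 px.
305.6 − 7·22 = 151.6; ÷8 gives c = 18.95 px.

18.95 px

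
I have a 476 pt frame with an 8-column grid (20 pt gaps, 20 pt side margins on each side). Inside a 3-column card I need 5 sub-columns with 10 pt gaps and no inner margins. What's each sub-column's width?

Subtract both margins: 476 − 2·20 = 436 pt.
Subtracting 7 gaps of 20 leaves 296 for 8 columns, so c = 37 pt.
3 columns plus 2 gaps: 111 + 40 = 151 pt.
5 columns + 4 gaps: 5d + 4·10 = 151.
5d = 151 − 40 = 111, so d = 22.2 pt.

22.2 pt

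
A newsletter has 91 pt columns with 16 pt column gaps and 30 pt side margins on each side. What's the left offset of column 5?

Each column+gutter stride is 107 pt; 4 of them past the 30 pt margin is 30 + 428 = 458 pt.

458 pt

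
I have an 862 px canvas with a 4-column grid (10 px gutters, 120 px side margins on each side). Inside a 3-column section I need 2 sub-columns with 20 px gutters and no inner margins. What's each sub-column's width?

222 px

Take off 240 px of margins, leaving 622 px.
622 − 3·10 = 592; ÷4 gives c = 148 px.
3-column span = 3·148 + 2·10 = 464 px.
2d + 1·20 = 464 → 2d = 444 → d = 222 px.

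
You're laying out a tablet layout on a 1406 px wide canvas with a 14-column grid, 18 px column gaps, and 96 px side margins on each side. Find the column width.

Subtract both margins: 1406 − 2·96 = 1214 px.
Subtracting 13 column gaps of 18 leaves 980 for 14 columns, so c = 70 px.

70 px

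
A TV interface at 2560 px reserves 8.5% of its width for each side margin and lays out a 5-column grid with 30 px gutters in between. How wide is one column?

400.96 px

Each margin = 8.5% of 2560 = 217.6 px; content = 2560 − 2·217.6 = 2124.8 px.
Subtracting 4 gutters of 30 leaves 2004.8 for 5 columns, so c = 400.96 px.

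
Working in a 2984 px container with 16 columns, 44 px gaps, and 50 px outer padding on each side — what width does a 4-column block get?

688 px

Content width = 2984 − 2·50 = 2884 px.
16c + 15·44 = 2884 → 16c = 2224 → c = 139 px.
4 columns plus 3 gaps: 556 + 132 = 688 px.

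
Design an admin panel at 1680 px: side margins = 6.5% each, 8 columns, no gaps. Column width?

182.7 px

Margins: 6.5% × 1680 = 109.2 px each, so content = 1680 − 218.4 = 1461.6 px.
With no gaps, each column is 1461.6/8 = 182.7 px.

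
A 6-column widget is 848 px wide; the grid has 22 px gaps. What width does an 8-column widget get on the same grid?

6 columns + 5 gaps: 6c + 5·22 = 848.
6c = 848 − 110 = 738, so c = 123 px.
Span of 8: 8·123 + 7·22 = 984 + 154 = 1138 px.

1138 px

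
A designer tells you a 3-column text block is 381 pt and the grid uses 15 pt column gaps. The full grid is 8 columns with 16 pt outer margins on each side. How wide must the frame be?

1073 pt

3c + 2·15 = 381 → 3c = 351 → c = 117 pt.
Frame = 2·16 + 8·117 + 7·15 = 32 + 936 + 105 = 1073 pt.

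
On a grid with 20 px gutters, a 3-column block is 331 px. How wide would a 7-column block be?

Subtracting 2 gutters of 20 leaves 291 for 3 columns, so c = 97 px.
7 columns plus 6 gutters: 679 + 120 = 799 px.

799 px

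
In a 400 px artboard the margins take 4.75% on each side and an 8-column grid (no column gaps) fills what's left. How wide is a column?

400 × (1 − 2·4.75%) = 400 × 90.5% = 362 px for the columns.
With no column gaps, each column is 362/8 = 45.25 px.

45.25 px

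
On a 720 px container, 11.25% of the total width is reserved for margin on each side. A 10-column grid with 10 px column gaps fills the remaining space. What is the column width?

46.8 px

Margins: 11.25% × 720 = 81 px each, so content = 720 − 162 = 558 px.
10 columns + 9 column gaps: 10c + 9·10 = 558.
10c = 558 − 90 = 468, so c = 46.8 px.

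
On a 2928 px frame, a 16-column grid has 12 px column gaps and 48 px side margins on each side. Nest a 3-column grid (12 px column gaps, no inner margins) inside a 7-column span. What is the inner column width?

Take off 96 px of margins, leaving 2832 px.
Subtracting 15 column gaps of 12 leaves 2652 for 16 columns, so c = 165.75 px.
7-column span = 7·165.75 + 6·12 = 1232.25 px.
1232.25 − 2·12 = 1208.25; ÷3 gives d = 402.75 px.

402.75 px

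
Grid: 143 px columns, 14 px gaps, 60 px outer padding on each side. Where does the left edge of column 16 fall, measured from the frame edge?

2415 px

Column 16 starts at margin + 15·(column + gutter) = 60 + 15·157 = 2415 px.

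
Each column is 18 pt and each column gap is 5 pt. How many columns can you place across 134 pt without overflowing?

6 columns

6 columns: 6·18 + 5·5 = 133 pt ≤ 134.
7 columns: 156 pt > 134. So 6.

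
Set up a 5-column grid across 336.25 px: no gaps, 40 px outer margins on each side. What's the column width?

Take off 80 px of margins, leaving 256.25 px.
5c = 256.25 → c = 51.25 px.

51.25 px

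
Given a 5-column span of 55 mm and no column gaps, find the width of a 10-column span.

55 / 5 = 11 mm per column.
10-column span = 10·11 = 110 mm.

110 mm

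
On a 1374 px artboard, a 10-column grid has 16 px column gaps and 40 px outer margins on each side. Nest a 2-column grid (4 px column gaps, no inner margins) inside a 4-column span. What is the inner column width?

252 px

Inside the margins: 1374 − 80 = 1294 px.
10 columns + 9 column gaps: 10c + 9·16 = 1294.
10c = 1294 − 144 = 1150, so c = 115 px.
Span of 4: 4·115 + 3·16 = 460 + 48 = 508 px.
2 columns + 1 column gap: 2d + 1·4 = 508.
2d = 508 − 4 = 504, so d = 252 px.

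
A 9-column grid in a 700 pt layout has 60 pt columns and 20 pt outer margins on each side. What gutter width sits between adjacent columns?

15 pt

Inside the margins: 700 − 40 = 660 pt.
9 columns take 9·60 = 540 pt; remaining 120 splits into 8 gutters.
g = 120 / 8 = 15 pt.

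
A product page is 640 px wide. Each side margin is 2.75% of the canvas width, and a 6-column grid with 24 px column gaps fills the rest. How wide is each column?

80.8 px

640 × (1 − 2·2.75%) = 640 × 94.5% = 604.8 px for the columns.
604.8 − 5·24 = 484.8; ÷6 gives c = 80.8 px.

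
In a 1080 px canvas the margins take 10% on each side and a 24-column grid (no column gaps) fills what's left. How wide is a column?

1080 × (1 − 2·10%) = 1080 × 80% = 864 px for the columns.
With no column gaps, each column is 864/24 = 36 px.

36 px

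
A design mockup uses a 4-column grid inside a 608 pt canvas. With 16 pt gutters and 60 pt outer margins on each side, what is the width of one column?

110 pt

Subtract both margins: 608 − 2·60 = 488 pt.
Subtracting 3 gutters of 16 leaves 440 for 4 columns, so c = 110 pt.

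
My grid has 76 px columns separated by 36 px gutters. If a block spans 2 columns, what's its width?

2 columns plus 1 gutter: 152 + 36 = 188 px.

188 px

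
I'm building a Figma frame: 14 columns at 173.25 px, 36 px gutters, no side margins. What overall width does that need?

Frame = 14·173.25 + 13·36 = 2425.5 + 468 = 2893.5 px.

2893.5 px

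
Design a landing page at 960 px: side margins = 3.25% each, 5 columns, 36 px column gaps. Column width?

Margins: 3.25% × 960 = 31.2 px each, so content = 960 − 62.4 = 897.6 px.
5c + 4·36 = 897.6 → 5c = 753.6 → c = 150.72 px.

150.72 px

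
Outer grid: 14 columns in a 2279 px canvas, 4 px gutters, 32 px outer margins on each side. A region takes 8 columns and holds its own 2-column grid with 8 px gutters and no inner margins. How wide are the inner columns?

628 px

Take off 64 px of margins, leaving 2215 px.
2215 − 13·4 = 2163; ÷14 gives c = 154.5 px.
8 columns plus 7 gutters: 1236 + 28 = 1264 px.
Subtracting 1 gutter of 8 leaves 1256 for 2 columns, so d = 628 px.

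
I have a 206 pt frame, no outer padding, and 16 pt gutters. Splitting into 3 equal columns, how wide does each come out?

Subtracting 2 gutters of 16 leaves 174 for 3 columns, so c = 58 pt.

58 pt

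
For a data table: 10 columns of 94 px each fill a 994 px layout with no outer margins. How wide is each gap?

10·94 + 9g = 994 → 9g = 54 → g = 6 px.

6 px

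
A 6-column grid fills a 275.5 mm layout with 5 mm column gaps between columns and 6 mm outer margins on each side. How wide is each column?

39.75 mm

Take off 12 mm of margins, leaving 263.5 mm.
263.5 − 5·5 = 238.5; ÷6 gives c = 39.75 mm.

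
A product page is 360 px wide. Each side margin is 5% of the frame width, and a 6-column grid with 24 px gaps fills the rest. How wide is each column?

34 px

360 × (1 − 2·5%) = 360 × 90% = 324 px for the columns.
6c + 5·24 = 324 → 6c = 204 → c = 34 px.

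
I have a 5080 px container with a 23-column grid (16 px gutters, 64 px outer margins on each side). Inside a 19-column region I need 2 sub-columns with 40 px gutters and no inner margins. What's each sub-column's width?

Subtract both margins: 5080 − 2·64 = 4952 px.
4952 − 22·16 = 4600; ÷23 gives c = 200 px.
19-column span = 19·200 + 18·16 = 4088 px.
4088 − 1·40 = 4048; ÷2 gives d = 2024 px.

2024 px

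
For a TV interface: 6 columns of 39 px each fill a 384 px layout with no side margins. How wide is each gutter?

6 columns take 6·39 = 234 px; remaining 150 splits into 5 gutters.
g = 150 / 5 = 30 px.

30 px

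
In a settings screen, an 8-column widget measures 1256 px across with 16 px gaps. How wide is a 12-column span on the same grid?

8 columns + 7 gaps: 8c + 7·16 = 1256.
8c = 1256 − 112 = 1144, so c = 143 px.
12-column span = 12·143 + 11·16 = 1892 px.

1892 px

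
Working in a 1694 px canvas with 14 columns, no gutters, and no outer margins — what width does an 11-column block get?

14c = 1694 → c = 121 px.
With no gutters, 11 columns span 11·121 = 1331 px.

1331 px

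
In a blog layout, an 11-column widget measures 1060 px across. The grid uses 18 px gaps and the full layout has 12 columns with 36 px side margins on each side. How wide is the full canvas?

1230 px

Subtracting 10 gaps of 18 leaves 880 for 11 columns, so c = 80 px.
Total width: 2·36 + 12·80 + 11·18 = 1230 px.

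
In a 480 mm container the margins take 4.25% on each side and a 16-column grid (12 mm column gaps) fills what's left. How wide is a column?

16.2 mm

480 × (1 − 2·4.25%) = 480 × 91.5% = 439.2 mm for the columns.
16 columns + 15 column gaps: 16c + 15·12 = 439.2.
16c = 439.2 − 180 = 259.2, so c = 16.2 mm.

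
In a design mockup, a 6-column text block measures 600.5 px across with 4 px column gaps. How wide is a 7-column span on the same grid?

701.25 px

600.5 − 5·4 = 580.5; ÷6 gives c = 96.75 px.
Span of 7: 7·96.75 + 6·4 = 677.25 + 24 = 701.25 px.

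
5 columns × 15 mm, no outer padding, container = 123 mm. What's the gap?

5 columns take 5·15 = 75 mm; remaining 48 splits into 4 gaps.
g = 48 / 4 = 12 mm.

12 mm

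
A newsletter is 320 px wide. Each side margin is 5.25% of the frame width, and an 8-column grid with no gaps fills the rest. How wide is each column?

35.8 px

Margins: 5.25% × 320 = 16.8 px each, so content = 320 − 33.6 = 286.4 px.
8c = 286.4 → c = 35.8 px.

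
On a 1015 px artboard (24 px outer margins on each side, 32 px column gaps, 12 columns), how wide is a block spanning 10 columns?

800.5 px

Inside the margins: 1015 − 48 = 967 px.
12c + 11·32 = 967 → 12c = 615 → c = 51.25 px.
10 columns plus 9 column gaps: 512.5 + 288 = 800.5 px.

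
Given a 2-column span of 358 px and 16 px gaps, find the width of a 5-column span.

919 px

358 − 1·16 = 342; ÷2 gives c = 171 px.
5-column span = 5·171 + 4·16 = 919 px.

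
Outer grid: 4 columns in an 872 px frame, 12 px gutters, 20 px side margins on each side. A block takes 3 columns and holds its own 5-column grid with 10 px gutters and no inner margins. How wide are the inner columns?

Outer content = 872 − 2·20 = 832 px.
4c + 3·12 = 832 → 4c = 796 → c = 199 px.
Span of 3: 3·199 + 2·12 = 597 + 24 = 621 px.
621 − 4·10 = 581; ÷5 gives d = 116.2 px.

116.2 px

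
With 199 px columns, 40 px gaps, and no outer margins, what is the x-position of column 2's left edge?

239 px

Each column+gutter stride is 239 px; with no margin, 1 of them is 239 px.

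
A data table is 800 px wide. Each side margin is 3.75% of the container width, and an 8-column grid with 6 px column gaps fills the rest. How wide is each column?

87.25 px

800 × (1 − 2·3.75%) = 800 × 92.5% = 740 px for the columns.
Subtracting 7 column gaps of 6 leaves 698 for 8 columns, so c = 87.25 px.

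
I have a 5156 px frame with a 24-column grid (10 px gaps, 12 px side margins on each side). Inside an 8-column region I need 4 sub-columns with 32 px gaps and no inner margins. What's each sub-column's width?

402 px

Subtract both margins: 5156 − 2·12 = 5132 px.
5132 − 23·10 = 4902; ÷24 gives c = 204.25 px.
8-column span = 8·204.25 + 7·10 = 1704 px.
1704 − 3·32 = 1608; ÷4 gives d = 402 px.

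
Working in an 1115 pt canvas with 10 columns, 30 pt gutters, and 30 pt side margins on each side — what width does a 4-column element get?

Inside the margins: 1115 − 60 = 1055 pt.
10 columns + 9 gutters: 10c + 9·30 = 1055.
10c = 1055 − 270 = 785, so c = 78.5 pt.
4 columns plus 3 gutters: 314 + 90 = 404 pt.

404 pt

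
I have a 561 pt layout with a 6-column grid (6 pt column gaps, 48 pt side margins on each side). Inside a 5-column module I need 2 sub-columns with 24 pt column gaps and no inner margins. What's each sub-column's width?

Subtract both margins: 561 − 2·48 = 465 pt.
465 − 5·6 = 435; ÷6 gives c = 72.5 pt.
5-column span = 5·72.5 + 4·6 = 386.5 pt.
2 columns + 1 column gap: 2d + 1·24 = 386.5.
2d = 386.5 − 24 = 362.5, so d = 181.25 pt.

181.25 pt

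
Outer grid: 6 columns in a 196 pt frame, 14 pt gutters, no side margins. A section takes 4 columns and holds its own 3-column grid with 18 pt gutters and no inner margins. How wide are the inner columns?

30 pt

6 columns + 5 gutters: 6c + 5·14 = 196.
6c = 196 − 70 = 126, so c = 21 pt.
Span of 4: 4·21 + 3·14 = 84 + 42 = 126 pt.
Subtracting 2 gutters of 18 leaves 90 for 3 columns, so d = 30 pt.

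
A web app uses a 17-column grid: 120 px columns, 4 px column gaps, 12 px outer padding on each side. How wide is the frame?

Total width: 2·12 + 17·120 + 16·4 = 2128 px.

2128 px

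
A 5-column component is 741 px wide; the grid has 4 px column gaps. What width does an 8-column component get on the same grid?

5 columns + 4 column gaps: 5c + 4·4 = 741.
5c = 741 − 16 = 725, so c = 145 px.
8 columns plus 7 column gaps: 1160 + 28 = 1188 px.

1188 px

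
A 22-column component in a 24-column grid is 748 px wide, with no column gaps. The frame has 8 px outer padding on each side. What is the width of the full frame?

748 / 22 = 34 px per column.
Summing: 16 + 816 = 832 px.

832 px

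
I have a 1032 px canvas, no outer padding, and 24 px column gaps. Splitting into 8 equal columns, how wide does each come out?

1032 − 7·24 = 864; ÷8 gives c = 108 px.

108 px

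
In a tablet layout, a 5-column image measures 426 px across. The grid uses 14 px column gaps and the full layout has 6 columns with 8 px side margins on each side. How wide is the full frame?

530 px

5 columns + 4 column gaps: 5c + 4·14 = 426.
5c = 426 − 56 = 370, so c = 74 px.
Total width: 2·8 + 6·74 + 5·14 = 530 px.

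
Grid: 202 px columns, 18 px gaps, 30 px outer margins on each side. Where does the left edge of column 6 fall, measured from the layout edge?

Each column+gutter stride is 220 px; 5 of them past the 30 px margin is 30 + 1100 = 1130 px.

1130 px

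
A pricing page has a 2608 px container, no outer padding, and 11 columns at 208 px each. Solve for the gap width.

32 px

11 columns take 11·208 = 2288 px; remaining 320 splits into 10 gaps.
g = 320 / 10 = 32 px.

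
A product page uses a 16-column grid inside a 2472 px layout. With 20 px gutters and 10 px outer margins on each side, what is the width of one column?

Subtract both margins: 2472 − 2·10 = 2452 px.
2452 − 15·20 = 2152; ÷16 gives c = 134.5 px.

134.5 px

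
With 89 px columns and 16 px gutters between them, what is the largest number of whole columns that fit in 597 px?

Each extra column adds 89 + 16 = 105 px.
(597 + 16) / 105 = 5.84, so 5 columns fit.

5 columns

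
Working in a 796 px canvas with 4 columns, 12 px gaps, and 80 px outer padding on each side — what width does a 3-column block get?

474 px

Content width = 796 − 2·80 = 636 px.
Subtracting 3 gaps of 12 leaves 600 for 4 columns, so c = 150 px.
3 columns plus 2 gaps: 450 + 24 = 474 px.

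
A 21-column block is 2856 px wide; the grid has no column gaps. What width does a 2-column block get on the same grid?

2856 / 21 = 136 px per column.
2-column span = 2·136 = 272 px.

272 px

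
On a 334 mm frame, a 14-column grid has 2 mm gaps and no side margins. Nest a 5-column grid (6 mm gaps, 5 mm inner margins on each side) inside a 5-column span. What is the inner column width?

334 − 13·2 = 308; ÷14 gives c = 22 mm.
Span of 5: 5·22 + 4·2 = 110 + 8 = 118 mm.
Inner content = 118 − 2·5 = 108 mm.
108 − 4·6 = 84; ÷5 gives d = 16.8 mm.

16.8 mm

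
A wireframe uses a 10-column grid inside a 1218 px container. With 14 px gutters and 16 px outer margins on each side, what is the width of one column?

Subtract both margins: 1218 − 2·16 = 1186 px.
10c + 9·14 = 1186 → 10c = 1060 → c = 106 px.

106 px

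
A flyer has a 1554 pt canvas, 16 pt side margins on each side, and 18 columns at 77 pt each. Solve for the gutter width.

8 pt

Subtract both margins: 1554 − 2·16 = 1522 pt.
Columns use 1386 pt, leaving 136 pt across 17 gutters = 8 pt each.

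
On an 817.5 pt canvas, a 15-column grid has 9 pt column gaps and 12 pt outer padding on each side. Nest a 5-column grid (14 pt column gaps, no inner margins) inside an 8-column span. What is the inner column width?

72.6 pt

Subtract both margins: 817.5 − 2·12 = 793.5 pt.
15c + 14·9 = 793.5 → 15c = 667.5 → c = 44.5 pt.
8-column span = 8·44.5 + 7·9 = 419 pt.
5d + 4·14 = 419 → 5d = 363 → d = 72.6 pt.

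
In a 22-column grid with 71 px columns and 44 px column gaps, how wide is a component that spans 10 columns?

1106 px

Span of 10: 10·71 + 9·44 = 710 + 396 = 1106 px.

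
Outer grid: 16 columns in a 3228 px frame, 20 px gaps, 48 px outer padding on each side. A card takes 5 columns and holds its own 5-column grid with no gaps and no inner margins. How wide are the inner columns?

193 px

Inside the margins: 3228 − 96 = 3132 px.
Subtracting 15 gaps of 20 leaves 2832 for 16 columns, so c = 177 px.
5-column span = 5·177 + 4·20 = 965 px.
5d = 965 → d = 193 px.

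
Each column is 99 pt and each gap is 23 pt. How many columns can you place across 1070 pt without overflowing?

8 columns

8 columns: 8·99 + 7·23 = 953 pt ≤ 1070.
9 columns: 1075 pt > 1070. So 8.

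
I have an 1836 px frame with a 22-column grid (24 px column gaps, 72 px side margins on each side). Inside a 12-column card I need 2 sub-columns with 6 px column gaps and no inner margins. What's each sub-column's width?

453 px

Subtract both margins: 1836 − 2·72 = 1692 px.
Subtracting 21 column gaps of 24 leaves 1188 for 22 columns, so c = 54 px.
12 columns plus 11 column gaps: 648 + 264 = 912 px.
912 − 1·6 = 906; ÷2 gives d = 453 px.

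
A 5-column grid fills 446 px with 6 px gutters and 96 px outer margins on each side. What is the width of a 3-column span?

150 px

Content width = 446 − 2·96 = 254 px.
254 − 4·6 = 230; ÷5 gives c = 46 px.
Span of 3: 3·46 + 2·6 = 138 + 12 = 150 px.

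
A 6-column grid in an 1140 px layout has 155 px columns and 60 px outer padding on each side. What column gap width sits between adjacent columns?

18 px

Take off 120 px of margins, leaving 1020 px.
6 columns take 6·155 = 930 px; remaining 90 splits into 5 column gaps.
g = 90 / 5 = 18 px.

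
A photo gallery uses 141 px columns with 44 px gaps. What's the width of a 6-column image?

6-column span = 6·141 + 5·44 = 1066 px.

1066 px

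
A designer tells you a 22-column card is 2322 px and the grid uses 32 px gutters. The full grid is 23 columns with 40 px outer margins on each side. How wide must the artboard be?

2509 px

22c + 21·32 = 2322 → 22c = 1650 → c = 75 px.
Adding margins, columns and gutters: 80 + 1725 + 704 = 2509 px.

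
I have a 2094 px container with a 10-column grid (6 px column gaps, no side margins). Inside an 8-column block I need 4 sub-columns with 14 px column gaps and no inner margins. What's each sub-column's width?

10 columns + 9 column gaps: 10c + 9·6 = 2094.
10c = 2094 − 54 = 2040, so c = 204 px.
Span of 8: 8·204 + 7·6 = 1632 + 42 = 1674 px.
4 columns + 3 column gaps: 4d + 3·14 = 1674.
4d = 1674 − 42 = 1632, so d = 408 px.

408 px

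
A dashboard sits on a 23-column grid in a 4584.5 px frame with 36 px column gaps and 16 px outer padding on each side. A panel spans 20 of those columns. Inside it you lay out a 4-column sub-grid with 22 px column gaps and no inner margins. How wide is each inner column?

972 px

Outer content = 4584.5 − 2·16 = 4552.5 px.
Subtracting 22 column gaps of 36 leaves 3760.5 for 23 columns, so c = 163.5 px.
20 columns plus 19 column gaps: 3270 + 684 = 3954 px.
4d + 3·22 = 3954 → 4d = 3888 → d = 972 px.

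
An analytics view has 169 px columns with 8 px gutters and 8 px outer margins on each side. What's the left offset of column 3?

Each column+gutter stride is 177 px; 2 of them past the 8 px margin is 8 + 354 = 362 px.

362 px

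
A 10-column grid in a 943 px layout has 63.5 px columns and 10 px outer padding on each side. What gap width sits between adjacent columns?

32 px

Subtract both margins: 943 − 2·10 = 923 px.
Columns use 635 px, leaving 288 px across 9 gaps = 32 px each.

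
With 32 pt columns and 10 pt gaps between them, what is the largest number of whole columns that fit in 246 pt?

k columns need k·32 + (k−1)·10 = k·42 − 10.
k·42 − 10 ≤ 246 → k ≤ 256 / 42 ≈ 6.10, so k = 6.

6 columns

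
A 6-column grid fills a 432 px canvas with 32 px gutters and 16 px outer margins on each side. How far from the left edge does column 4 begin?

232 px

Content = 432 − 2·16 = 400 px.
6c + 5·32 = 400 → 6c = 240 → c = 40 px.
Column 4 starts at margin + 3·(column + gutter) = 16 + 3·72 = 232 px.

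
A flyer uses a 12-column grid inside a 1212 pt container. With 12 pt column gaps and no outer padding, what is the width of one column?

12c + 11·12 = 1212 → 12c = 1080 → c = 90 pt.

90 pt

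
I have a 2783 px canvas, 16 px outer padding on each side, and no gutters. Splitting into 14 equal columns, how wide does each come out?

196.5 px

Subtract both margins: 2783 − 2·16 = 2751 px.
With no gutters, each column is 2751/14 = 196.5 px.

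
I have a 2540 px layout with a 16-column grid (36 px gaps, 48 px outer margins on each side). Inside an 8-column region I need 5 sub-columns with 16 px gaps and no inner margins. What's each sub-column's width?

228 px

Subtract both margins: 2540 − 2·48 = 2444 px.
2444 − 15·36 = 1904; ÷16 gives c = 119 px.
Span of 8: 8·119 + 7·36 = 952 + 252 = 1204 px.
Subtracting 4 gaps of 16 leaves 1140 for 5 columns, so d = 228 px.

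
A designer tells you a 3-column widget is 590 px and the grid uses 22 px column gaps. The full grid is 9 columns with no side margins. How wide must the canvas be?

1814 px

Subtracting 2 column gaps of 22 leaves 546 for 3 columns, so c = 182 px.
Summing: 1638 + 176 = 1814 px.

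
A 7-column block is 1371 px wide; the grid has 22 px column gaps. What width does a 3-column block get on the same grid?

575 px

1371 − 6·22 = 1239; ÷7 gives c = 177 px.
3 columns plus 2 column gaps: 531 + 44 = 575 px.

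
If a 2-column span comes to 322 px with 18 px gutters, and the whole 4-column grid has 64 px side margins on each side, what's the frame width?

Subtracting 1 gutter of 18 leaves 304 for 2 columns, so c = 152 px.
Adding margins, columns and gutters: 128 + 608 + 54 = 790 px.

790 px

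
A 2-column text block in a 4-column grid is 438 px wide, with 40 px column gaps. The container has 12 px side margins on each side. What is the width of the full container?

940 px

2c + 1·40 = 438 → 2c = 398 → c = 199 px.
Adding margins, columns and gutters: 24 + 796 + 120 = 940 px.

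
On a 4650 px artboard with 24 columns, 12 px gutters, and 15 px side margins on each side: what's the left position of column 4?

594 px

Subtract both margins: 4650 − 2·15 = 4620 px.
Subtracting 23 gutters of 12 leaves 4344 for 24 columns, so c = 181 px.
Column 4 starts at margin + 3·(column + gutter) = 15 + 3·193 = 594 px.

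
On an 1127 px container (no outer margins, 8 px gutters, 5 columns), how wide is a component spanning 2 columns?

446 px

Subtracting 4 gutters of 8 leaves 1095 for 5 columns, so c = 219 px.
2-column span = 2·219 + 1·8 = 446 px.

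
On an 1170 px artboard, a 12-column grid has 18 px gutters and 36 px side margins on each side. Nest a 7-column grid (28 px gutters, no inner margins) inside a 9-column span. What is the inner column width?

93 px

Take off 72 px of margins, leaving 1098 px.
Subtracting 11 gutters of 18 leaves 900 for 12 columns, so c = 75 px.
9 columns plus 8 gutters: 675 + 144 = 819 px.
7 columns + 6 gutters: 7d + 6·28 = 819.
7d = 819 − 168 = 651, so d = 93 px.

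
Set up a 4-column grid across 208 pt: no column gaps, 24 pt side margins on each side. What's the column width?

Take off 48 pt of margins, leaving 160 pt.
160 / 4 = 40 pt per column.

40 pt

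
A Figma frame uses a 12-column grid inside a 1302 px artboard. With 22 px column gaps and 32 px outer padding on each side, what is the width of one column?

Take off 64 px of margins, leaving 1238 px.
12c + 11·22 = 1238 → 12c = 996 → c = 83 px.

83 px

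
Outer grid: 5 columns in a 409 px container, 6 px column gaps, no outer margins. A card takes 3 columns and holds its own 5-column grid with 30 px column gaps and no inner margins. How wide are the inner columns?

24.6 px

5c + 4·6 = 409 → 5c = 385 → c = 77 px.
Span of 3: 3·77 + 2·6 = 231 + 12 = 243 px.
5 columns + 4 column gaps: 5d + 4·30 = 243.
5d = 243 − 120 = 123, so d = 24.6 px.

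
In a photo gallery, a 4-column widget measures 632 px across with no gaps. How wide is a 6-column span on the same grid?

With no gaps, each column is 632/4 = 158 px.
With no gaps, 6 columns span 6·158 = 948 px.

948 px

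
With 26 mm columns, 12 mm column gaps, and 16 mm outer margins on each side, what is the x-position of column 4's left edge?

Each column+gutter stride is 38 mm; 3 of them past the 16 mm margin is 16 + 114 = 130 mm.

130 mm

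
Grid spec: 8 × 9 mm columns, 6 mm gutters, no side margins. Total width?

Total width: 8·9 + 7·6 = 114 mm.

114 mm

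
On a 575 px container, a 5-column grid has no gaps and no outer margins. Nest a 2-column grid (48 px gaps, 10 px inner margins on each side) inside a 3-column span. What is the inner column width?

With no gaps, each column is 575/5 = 115 px.
With no gaps, 3 columns span 3·115 = 345 px.
Inner content = 345 − 2·10 = 325 px.
Subtracting 1 gap of 48 leaves 277 for 2 columns, so d = 138.5 px.

138.5 px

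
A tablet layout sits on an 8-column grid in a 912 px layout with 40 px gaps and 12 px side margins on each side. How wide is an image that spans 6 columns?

Inside the margins: 912 − 24 = 888 px.
888 − 7·40 = 608; ÷8 gives c = 76 px.
6-column span = 6·76 + 5·40 = 656 px.

656 px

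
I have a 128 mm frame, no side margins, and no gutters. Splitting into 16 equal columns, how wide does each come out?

128 / 16 = 8 mm per column.

8 mm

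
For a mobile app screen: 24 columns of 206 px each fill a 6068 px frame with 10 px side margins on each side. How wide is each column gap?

48 px

Content width = 6068 − 2·10 = 6048 px.
24·206 + 23g = 6048 → 23g = 1104 → g = 48 px.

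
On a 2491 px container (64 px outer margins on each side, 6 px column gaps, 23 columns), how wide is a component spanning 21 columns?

2157 px

Take off 128 px of margins, leaving 2363 px.
23 columns + 22 column gaps: 23c + 22·6 = 2363.
23c = 2363 − 132 = 2231, so c = 97 px.
Span of 21: 21·97 + 20·6 = 2037 + 120 = 2157 px.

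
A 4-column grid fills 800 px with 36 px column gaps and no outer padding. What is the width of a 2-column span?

Subtracting 3 column gaps of 36 leaves 692 for 4 columns, so c = 173 px.
2 columns plus 1 column gap: 346 + 36 = 382 px.

382 px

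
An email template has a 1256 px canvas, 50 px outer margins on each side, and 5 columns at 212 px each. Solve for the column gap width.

24 px

Inside the margins: 1256 − 100 = 1156 px.
Columns use 1060 px, leaving 96 px across 4 column gaps = 24 px each.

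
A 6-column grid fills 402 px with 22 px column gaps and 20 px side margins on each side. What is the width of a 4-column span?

Subtract both margins: 402 − 2·20 = 362 px.
Subtracting 5 column gaps of 22 leaves 252 for 6 columns, so c = 42 px.
Span of 4: 4·42 + 3·22 = 168 + 66 = 234 px.

234 px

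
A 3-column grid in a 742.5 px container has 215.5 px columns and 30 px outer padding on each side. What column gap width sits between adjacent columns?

Content width = 742.5 − 2·30 = 682.5 px.
3·215.5 + 2g = 682.5 → 2g = 36 → g = 18 px.

18 px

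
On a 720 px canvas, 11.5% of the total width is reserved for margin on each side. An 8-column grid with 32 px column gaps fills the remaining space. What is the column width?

720 × (1 − 2·11.5%) = 720 × 77% = 554.4 px for the columns.
Subtracting 7 column gaps of 32 leaves 330.4 for 8 columns, so c = 41.3 px.

41.3 px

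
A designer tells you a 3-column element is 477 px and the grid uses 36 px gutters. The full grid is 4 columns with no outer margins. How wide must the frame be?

Subtracting 2 gutters of 36 leaves 405 for 3 columns, so c = 135 px.
Total width: 4·135 + 3·36 = 648 px.

648 px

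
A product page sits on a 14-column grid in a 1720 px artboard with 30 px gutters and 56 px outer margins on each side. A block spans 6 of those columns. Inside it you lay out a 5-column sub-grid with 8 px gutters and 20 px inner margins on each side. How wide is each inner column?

Take off 112 px of margins, leaving 1608 px.
14 columns + 13 gutters: 14c + 13·30 = 1608.
14c = 1608 − 390 = 1218, so c = 87 px.
6-column span = 6·87 + 5·30 = 672 px.
Inner content = 672 − 2·20 = 632 px.
5d + 4·8 = 632 → 5d = 600 → d = 120 px.

120 px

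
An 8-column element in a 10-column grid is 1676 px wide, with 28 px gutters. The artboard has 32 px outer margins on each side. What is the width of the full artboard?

8 columns + 7 gutters: 8c + 7·28 = 1676.
8c = 1676 − 196 = 1480, so c = 185 px.
Total width: 2·32 + 10·185 + 9·28 = 2166 px.

2166 px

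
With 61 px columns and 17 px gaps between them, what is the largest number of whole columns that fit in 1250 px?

k columns need k·61 + (k−1)·17 = k·78 − 17.
k·78 − 17 ≤ 1250 → k ≤ 1267 / 78 ≈ 16.24, so k = 16.

16 columns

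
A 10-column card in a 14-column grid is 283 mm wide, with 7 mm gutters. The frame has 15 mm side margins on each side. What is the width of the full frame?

429 mm

10 columns + 9 gutters: 10c + 9·7 = 283.
10c = 283 − 63 = 220, so c = 22 mm.
Total width: 2·15 + 14·22 + 13·7 = 429 mm.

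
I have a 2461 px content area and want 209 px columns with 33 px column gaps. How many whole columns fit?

Each extra column adds 209 + 33 = 242 px.
(2461 + 33) / 242 = 10.31, so 10 columns fit.

10 columns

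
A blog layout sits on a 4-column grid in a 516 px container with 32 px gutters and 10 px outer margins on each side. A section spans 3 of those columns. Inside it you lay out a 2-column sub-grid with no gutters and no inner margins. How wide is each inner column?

Take off 20 px of margins, leaving 496 px.
496 − 3·32 = 400; ÷4 gives c = 100 px.
3-column span = 3·100 + 2·32 = 364 px.
With no gutters, each column is 364/2 = 182 px.

182 px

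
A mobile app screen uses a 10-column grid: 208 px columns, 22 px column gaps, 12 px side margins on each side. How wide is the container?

Adding margins, columns and gutters: 24 + 2080 + 198 = 2302 px.

2302 px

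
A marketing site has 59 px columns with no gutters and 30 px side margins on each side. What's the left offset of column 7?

384 px

Each column+gutter stride is 59 px; 6 of them past the 30 px margin is 30 + 354 = 384 px.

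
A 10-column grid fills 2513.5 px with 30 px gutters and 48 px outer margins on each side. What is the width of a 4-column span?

949 px

Take off 96 px of margins, leaving 2417.5 px.
2417.5 − 9·30 = 2147.5; ÷10 gives c = 214.75 px.
4 columns plus 3 gutters: 859 + 90 = 949 px.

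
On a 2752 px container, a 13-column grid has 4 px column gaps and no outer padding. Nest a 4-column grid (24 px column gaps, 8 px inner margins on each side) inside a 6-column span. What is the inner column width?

13c + 12·4 = 2752 → 13c = 2704 → c = 208 px.
6-column span = 6·208 + 5·4 = 1268 px.
Inner content = 1268 − 2·8 = 1252 px.
1252 − 3·24 = 1180; ÷4 gives d = 295 px.

295 px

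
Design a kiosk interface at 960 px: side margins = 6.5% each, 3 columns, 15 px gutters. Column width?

268.4 px

Margins: 6.5% × 960 = 62.4 px each, so content = 960 − 124.8 = 835.2 px.
3c + 2·15 = 835.2 → 3c = 805.2 → c = 268.4 px.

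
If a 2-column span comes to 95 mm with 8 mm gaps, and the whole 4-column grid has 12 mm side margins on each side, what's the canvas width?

2c + 1·8 = 95 → 2c = 87 → c = 43.5 mm.
Canvas = 2·12 + 4·43.5 + 3·8 = 24 + 174 + 24 = 222 mm.

222 mm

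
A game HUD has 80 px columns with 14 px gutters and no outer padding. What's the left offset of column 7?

Each column+gutter stride is 94 px; with no margin, 6 of them is 564 px.

564 px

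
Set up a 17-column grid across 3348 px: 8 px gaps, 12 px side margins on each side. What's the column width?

188 px

Inside the margins: 3348 − 24 = 3324 px.
3324 − 16·8 = 3196; ÷17 gives c = 188 px.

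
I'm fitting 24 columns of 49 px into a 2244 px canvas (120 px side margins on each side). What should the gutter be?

36 px

Content width = 2244 − 2·120 = 2004 px.
Columns use 1176 px, leaving 828 px across 23 gutters = 36 px each.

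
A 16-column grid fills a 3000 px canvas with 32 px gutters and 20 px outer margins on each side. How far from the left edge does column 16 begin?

2825 px

Content = 3000 − 2·20 = 2960 px.
16 columns + 15 gutters: 16c + 15·32 = 2960.
16c = 2960 − 480 = 2480, so c = 155 px.
Column 16 starts at margin + 15·(column + gutter) = 20 + 15·187 = 2825 px.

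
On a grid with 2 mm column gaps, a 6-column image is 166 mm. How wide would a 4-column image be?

110 mm

6c + 5·2 = 166 → 6c = 156 → c = 26 mm.
4 columns plus 3 column gaps: 104 + 6 = 110 mm.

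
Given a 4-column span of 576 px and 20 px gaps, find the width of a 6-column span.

4c + 3·20 = 576 → 4c = 516 → c = 129 px.
6-column span = 6·129 + 5·20 = 874 px.

874 px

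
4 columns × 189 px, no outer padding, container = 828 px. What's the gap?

24 px

4 columns take 4·189 = 756 px; remaining 72 splits into 3 gaps.
g = 72 / 3 = 24 px.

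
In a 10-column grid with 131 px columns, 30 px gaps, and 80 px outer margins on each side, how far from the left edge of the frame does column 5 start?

Column 5 starts at margin + 4·(column + gutter) = 80 + 4·161 = 724 px.

724 px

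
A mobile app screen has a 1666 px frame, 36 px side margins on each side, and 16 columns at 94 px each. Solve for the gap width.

6 px

Content width = 1666 − 2·36 = 1594 px.
16·94 + 15g = 1594 → 15g = 90 → g = 6 px.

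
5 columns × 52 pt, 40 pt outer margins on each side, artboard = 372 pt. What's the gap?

Inside the margins: 372 − 80 = 292 pt.
Columns use 260 pt, leaving 32 pt across 4 gaps = 8 pt each.

8 pt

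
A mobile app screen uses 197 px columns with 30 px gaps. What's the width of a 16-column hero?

3602 px

16 columns plus 15 gaps: 3152 + 450 = 3602 px.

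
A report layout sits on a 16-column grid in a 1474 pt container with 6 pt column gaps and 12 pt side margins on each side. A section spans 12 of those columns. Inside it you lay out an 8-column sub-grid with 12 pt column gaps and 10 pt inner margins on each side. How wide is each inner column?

122.75 pt

Take off 24 pt of margins, leaving 1450 pt.
16 columns + 15 column gaps: 16c + 15·6 = 1450.
16c = 1450 − 90 = 1360, so c = 85 pt.
Span of 12: 12·85 + 11·6 = 1020 + 66 = 1086 pt.
Inner content = 1086 − 2·10 = 1066 pt.
Subtracting 7 column gaps of 12 leaves 982 for 8 columns, so d = 122.75 pt.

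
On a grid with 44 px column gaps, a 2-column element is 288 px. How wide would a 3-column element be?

2c + 1·44 = 288 → 2c = 244 → c = 122 px.
3-column span = 3·122 + 2·44 = 454 px.

454 px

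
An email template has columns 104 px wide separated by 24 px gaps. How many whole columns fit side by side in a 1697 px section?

13 columns: 13·104 + 12·24 = 1640 px ≤ 1697.
14 columns: 1768 px > 1697. So 13.

13 columns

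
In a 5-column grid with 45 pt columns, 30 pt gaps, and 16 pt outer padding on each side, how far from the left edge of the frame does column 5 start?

Column 5 starts at margin + 4·(column + gutter) = 16 + 4·75 = 316 pt.

316 pt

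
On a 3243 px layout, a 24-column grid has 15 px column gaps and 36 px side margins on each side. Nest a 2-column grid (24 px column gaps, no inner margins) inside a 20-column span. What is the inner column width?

1308 px

Outer content = 3243 − 2·36 = 3171 px.
24 columns + 23 column gaps: 24c + 23·15 = 3171.
24c = 3171 − 345 = 2826, so c = 117.75 px.
20-column span = 20·117.75 + 19·15 = 2640 px.
2d + 1·24 = 2640 → 2d = 2616 → d = 1308 px.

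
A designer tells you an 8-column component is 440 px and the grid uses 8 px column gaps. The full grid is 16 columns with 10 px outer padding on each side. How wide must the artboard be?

908 px

8 columns + 7 column gaps: 8c + 7·8 = 440.
8c = 440 − 56 = 384, so c = 48 px.
Artboard = 2·10 + 16·48 + 15·8 = 20 + 768 + 120 = 908 px.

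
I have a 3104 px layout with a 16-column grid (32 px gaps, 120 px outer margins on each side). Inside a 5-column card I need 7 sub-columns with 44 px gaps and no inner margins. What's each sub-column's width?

87 px

Take off 240 px of margins, leaving 2864 px.
16 columns + 15 gaps: 16c + 15·32 = 2864.
16c = 2864 − 480 = 2384, so c = 149 px.
5 columns plus 4 gaps: 745 + 128 = 873 px.
7 columns + 6 gaps: 7d + 6·44 = 873.
7d = 873 − 264 = 609, so d = 87 px.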